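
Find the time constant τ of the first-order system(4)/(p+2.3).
First-order system: τ = -1/pole. Pole = -2.3. τ = -1/(-2.3) = 0.4348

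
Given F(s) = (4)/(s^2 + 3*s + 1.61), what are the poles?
Set denominator = 0: s^2 + 3*s + 1.61 = (s + 2.3)(s + 0.7) = 0 → Poles: -0.7, -2.3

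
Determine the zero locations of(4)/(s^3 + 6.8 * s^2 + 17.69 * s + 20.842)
Numerator is a nonzero constant (4) → Zeros: none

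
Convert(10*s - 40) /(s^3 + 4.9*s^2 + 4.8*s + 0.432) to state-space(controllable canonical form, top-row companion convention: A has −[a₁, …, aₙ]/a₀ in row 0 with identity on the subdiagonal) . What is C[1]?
Reachable canonical form: C = numerator coefficients (right-aligned, zero-padded to length n).
num = 10*s - 40, C = [[0, 10, -40]].
C[1] = 10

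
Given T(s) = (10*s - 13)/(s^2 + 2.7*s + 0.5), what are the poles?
Set denominator = 0: s^2 + 2.7*s + 0.5 = (s + 2.5)(s + 0.2) = 0 → Poles: -0.2, -2.5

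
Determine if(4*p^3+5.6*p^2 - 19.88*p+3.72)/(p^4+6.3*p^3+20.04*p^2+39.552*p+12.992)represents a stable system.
Denominator: p^4 + 6.3*p^3 + 20.04*p^2 + 39.552*p + 12.992 = (p + 0.4)(p + 3.5)(p^2 + 2.4*p + 9.28). Poles: -0.4, -1.2 + 2.8j, -1.2 - 2.8j, -3.5. All Re(p)<0: Yes (stable)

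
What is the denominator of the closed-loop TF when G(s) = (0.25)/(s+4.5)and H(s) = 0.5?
Characteristic poly = G_den * H_den + G_num * H_num = (s + 4.5) + (0.125) = s + 4.625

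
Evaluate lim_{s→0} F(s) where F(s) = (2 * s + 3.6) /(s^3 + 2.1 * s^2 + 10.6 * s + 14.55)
DC gain = F(0) = num(0)/den(0) = 3.6/14.55 = 0.2474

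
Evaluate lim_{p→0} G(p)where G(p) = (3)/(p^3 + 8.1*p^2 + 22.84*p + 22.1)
DC gain = G(0) = num(0)/den(0) = 3/22.1 = 0.1357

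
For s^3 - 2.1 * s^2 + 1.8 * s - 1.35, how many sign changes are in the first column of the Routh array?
Routh array:
s^3: [1, 1.8]; s^2: [-2.1, -1.35]; s^1: [1.15714]; s^0: [-1.35]
First column: [1, -2.1, 1.15714, -1.35]. Sign changes = 3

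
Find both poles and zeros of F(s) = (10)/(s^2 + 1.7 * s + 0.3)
Set denominator = 0: s^2 + 1.7*s + 0.3 = (s + 1.5)(s + 0.2) = 0 → Poles: -0.2, -1.5
Numerator is a nonzero constant (10) → Zeros: none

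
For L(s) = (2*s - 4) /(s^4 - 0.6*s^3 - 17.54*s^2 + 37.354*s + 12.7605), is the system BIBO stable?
Denominator: s^4 - 0.6*s^3 - 17.54*s^2 + 37.354*s + 12.7605 = (s + 4.7)(s + 0.3)(s^2 - 5.6*s + 9.05). Poles: -0.3, -4.7, 2.8 + 1.1j, 2.8 - 1.1j. All Re(p)<0: No (unstable)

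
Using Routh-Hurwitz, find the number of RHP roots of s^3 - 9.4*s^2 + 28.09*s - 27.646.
Routh array:
s^3: [1, 28.09]; s^2: [-9.4, -27.646]; s^1: [25.1489]; s^0: [-27.646]
First column: [1, -9.4, 25.1489, -27.646]. Sign changes = RHP roots = 3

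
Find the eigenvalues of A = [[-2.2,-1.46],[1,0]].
Eigenvalues solve det(λI - A) = 0.
Characteristic polynomial: λ^2 + 2.2*λ + 1.46 = 0.
Roots: -1.1 + 0.5j, -1.1 - 0.5j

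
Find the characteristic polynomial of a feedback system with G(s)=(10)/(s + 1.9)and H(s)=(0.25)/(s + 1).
Characteristic poly = G_den * H_den + G_num * H_num = (s^2 + 2.9*s + 1.9) + (2.5) = s^2 + 2.9*s + 4.4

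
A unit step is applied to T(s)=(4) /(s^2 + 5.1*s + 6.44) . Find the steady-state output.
FVT: lim_{t→∞} y(t) = lim_{s→0} s*Y(s) where Y(s) = T(s)/s.
= lim_{s→0} T(s) = T(0) = num(0)/den(0) = 4/6.44 = 0.6211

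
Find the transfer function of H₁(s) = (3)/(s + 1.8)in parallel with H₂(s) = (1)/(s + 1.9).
Parallel: H = H₁ + H₂ = (n₁·d₂ + n₂·d₁)/(d₁·d₂).
n₁·d₂ = 3*s + 5.7. n₂·d₁ = s + 1.8. Sum = 4*s + 7.5. d₁·d₂ = s^2 + 3.7*s + 3.42.
H(s) = (4*s + 7.5)/(s^2 + 3.7*s + 3.42)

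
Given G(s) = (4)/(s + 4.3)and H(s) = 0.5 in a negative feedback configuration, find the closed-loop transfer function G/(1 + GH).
Closed-loop T = G/(1+GH).
Numerator: G_num * H_den = 4.
Denominator: G_den * H_den + G_num * H_num = (s + 4.3) + (2) = s + 6.3.
T(s) = (4)/(s + 6.3)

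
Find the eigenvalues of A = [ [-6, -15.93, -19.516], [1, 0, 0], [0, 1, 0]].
Eigenvalues solve det(λI - A) = 0.
Characteristic polynomial: λ^3 + 6*λ^2 + 15.93*λ + 19.516 = 0.
Factor: (λ + 2.8)(λ^2 + 3.2*λ + 6.97) = 0.
Roots: -1.6 + 2.1j, -1.6 - 2.1j, -2.8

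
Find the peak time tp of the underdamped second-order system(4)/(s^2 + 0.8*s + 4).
Standard form: ωn²/(s²+2ζωn·s+ωn²) → ωn = 2, ζ = 0.2.
ωd = ωn·√(1-ζ²) = 2·√(1-0.2²) = 1.96.
tp = π/ωd = π/1.96 = 1.603 s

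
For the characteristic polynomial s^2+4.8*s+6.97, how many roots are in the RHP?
Poles: -2.4 + 1.1j, -2.4 - 1.1j. RHP poles (Re>0): 0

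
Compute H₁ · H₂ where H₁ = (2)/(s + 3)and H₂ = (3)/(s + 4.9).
Series: H = H₁ · H₂ = (n₁·n₂)/(d₁·d₂).
Num: n₁·n₂ = 6. Den: d₁·d₂ = s^2 + 7.9*s + 14.7.
H(s) = (6)/(s^2 + 7.9*s + 14.7)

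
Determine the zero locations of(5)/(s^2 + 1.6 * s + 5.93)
Numerator is a nonzero constant (5) → Zeros: none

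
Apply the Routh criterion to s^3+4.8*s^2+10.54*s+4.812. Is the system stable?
Routh array:
s^3: [1, 10.54]; s^2: [4.8, 4.812]; s^1: [9.5375]; s^0: [4.812]
First column: [1, 4.8, 9.5375, 4.812]. Sign changes = 0.
Yes, stable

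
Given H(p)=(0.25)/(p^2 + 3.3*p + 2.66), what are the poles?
Set denominator = 0: p^2 + 3.3*p + 2.66 = (p + 1.9)(p + 1.4) = 0 → Poles: -1.4, -1.9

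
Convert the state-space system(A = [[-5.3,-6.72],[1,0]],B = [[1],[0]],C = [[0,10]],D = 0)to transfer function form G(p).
G(p) = C(pI - A)⁻¹B + D.
Characteristic polynomial det(pI - A) = p^2 + 5.3*p + 6.72.
Numerator from C·adj(pI-A)·B + D·det(pI-A) = 10.
G(p) = (10)/(p^2 + 5.3*p + 6.72)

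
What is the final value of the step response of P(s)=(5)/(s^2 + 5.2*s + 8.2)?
FVT: lim_{t→∞} y(t) = lim_{s→0} s*Y(s) where Y(s) = P(s)/s.
= lim_{s→0} P(s) = P(0) = num(0)/den(0) = 5/8.2 = 0.6098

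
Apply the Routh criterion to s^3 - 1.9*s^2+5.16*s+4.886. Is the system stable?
Routh array:
s^3: [1, 5.16]; s^2: [-1.9, 4.886]; s^1: [7.73158]; s^0: [4.886]
First column: [1, -1.9, 7.73158, 4.886]. Sign changes = 2.
No, unstable (2 RHP root(s))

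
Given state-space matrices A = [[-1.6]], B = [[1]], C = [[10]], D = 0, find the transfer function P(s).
P(s) = C(sI - A)⁻¹B + D.
Characteristic polynomial det(sI - A) = s + 1.6.
Numerator from C·adj(sI-A)·B + D·det(sI-A) = 10.
P(s) = (10)/(s + 1.6)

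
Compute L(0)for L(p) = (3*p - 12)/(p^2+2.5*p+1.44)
DC gain = L(0) = num(0)/den(0) = -12/1.44 = -8.333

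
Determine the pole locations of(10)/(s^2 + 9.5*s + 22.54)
Set denominator = 0: s^2 + 9.5*s + 22.54 = (s + 4.6)(s + 4.9) = 0 → Poles: -4.6, -4.9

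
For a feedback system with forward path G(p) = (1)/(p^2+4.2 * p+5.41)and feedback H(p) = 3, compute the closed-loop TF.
Closed-loop T = G/(1+GH).
Numerator: G_num * H_den = 1.
Denominator: G_den * H_den + G_num * H_num = (p^2 + 4.2*p + 5.41) + (3) = p^2 + 4.2*p + 8.41.
T(p) = (1)/(p^2 + 4.2*p + 8.41)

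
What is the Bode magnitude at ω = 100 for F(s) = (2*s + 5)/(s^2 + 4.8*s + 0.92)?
Substitute s = j*100: F(j100) = 0.000459073 - 0.0199798j.
|F(j100)| = sqrt(Re² + Im²) = 0.01999.
20*log₁₀(0.01999) = -33.99 dB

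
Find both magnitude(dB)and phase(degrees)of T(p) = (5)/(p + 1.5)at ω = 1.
Substitute p = j*1: T(j1) = 2.30769 - 1.53846j.
|T| = 20*log₁₀(sqrt(Re²+Im²)) = 8.86 dB.
∠T = atan2(Im, Re) = -33.69°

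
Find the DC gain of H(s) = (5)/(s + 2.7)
DC gain = H(0) = num(0)/den(0) = 5/2.7 = 1.852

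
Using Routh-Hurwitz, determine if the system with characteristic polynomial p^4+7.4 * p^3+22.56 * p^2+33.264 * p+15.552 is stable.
Routh array:
p^4: [1, 22.56, 15.552]; p^3: [7.4, 33.264]; p^2: [18.0649, 15.552]; p^1: [26.8934]; p^0: [15.552]
First column: [1, 7.4, 18.0649, 26.8934, 15.552]. Sign changes = 0.
Yes, stable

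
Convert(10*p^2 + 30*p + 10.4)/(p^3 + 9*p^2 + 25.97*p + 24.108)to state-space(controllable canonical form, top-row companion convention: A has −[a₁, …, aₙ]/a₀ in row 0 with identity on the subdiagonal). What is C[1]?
Reachable canonical form: C = numerator coefficients (right-aligned, zero-padded to length n).
num = 10*p^2 + 30*p + 10.4, C = [[10, 30, 10.4]].
C[1] = 30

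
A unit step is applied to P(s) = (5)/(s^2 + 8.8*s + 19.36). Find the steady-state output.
FVT: lim_{t→∞} y(t) = lim_{s→0} s*Y(s) where Y(s) = P(s)/s.
= lim_{s→0} P(s) = P(0) = num(0)/den(0) = 5/19.36 = 0.2583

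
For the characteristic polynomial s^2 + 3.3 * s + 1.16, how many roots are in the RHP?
s^2 + 3.3*s + 1.16 = (s + 2.9)(s + 0.4). Poles: -0.4, -2.9. RHP poles (Re>0): 0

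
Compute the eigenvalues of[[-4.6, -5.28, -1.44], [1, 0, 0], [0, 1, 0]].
Eigenvalues solve det(λI - A) = 0.
Characteristic polynomial: λ^3 + 4.6*λ^2 + 5.28*λ + 1.44 = 0.
Factor: (λ + 0.4)(λ + 3)(λ + 1.2) = 0.
Roots: -0.4, -1.2, -3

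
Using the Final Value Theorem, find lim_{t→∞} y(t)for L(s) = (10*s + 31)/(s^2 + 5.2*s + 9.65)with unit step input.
FVT: lim_{t→∞} y(t) = lim_{s→0} s*Y(s) where Y(s) = L(s)/s.
= lim_{s→0} L(s) = L(0) = num(0)/den(0) = 31/9.65 = 3.212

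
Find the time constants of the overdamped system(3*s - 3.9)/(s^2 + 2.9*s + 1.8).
Overdamped: real poles at -2, -0.9. τ = -1/pole → τ₁ = 0.5, τ₂ = 1.111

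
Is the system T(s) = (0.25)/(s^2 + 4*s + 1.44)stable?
Denominator: s^2 + 4*s + 1.44 = (s + 0.4)(s + 3.6). Poles: -0.4, -3.6. All Re(p)<0: Yes (stable)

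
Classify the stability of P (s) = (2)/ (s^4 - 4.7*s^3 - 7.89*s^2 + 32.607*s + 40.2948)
Denominator: s^4 - 4.7*s^3 - 7.89*s^2 + 32.607*s + 40.2948 = (s - 4.1)(s + 1.2)(s - 3.9)(s + 2.1). Poles: -1.2, -2.1, 3.9, 4.1. Unstable (2 pole(s) in RHP)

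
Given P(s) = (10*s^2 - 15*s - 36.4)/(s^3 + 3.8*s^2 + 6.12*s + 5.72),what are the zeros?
Set numerator = 0: 10*s^2 - 15*s - 36.4 = 10*(s + 1.3)(s - 2.8) = 0 → Zeros: -1.3, 2.8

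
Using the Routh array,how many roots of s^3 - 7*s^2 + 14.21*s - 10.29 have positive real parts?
Routh array:
s^3: [1, 14.21]; s^2: [-7, -10.29]; s^1: [12.74]; s^0: [-10.29]
First column: [1, -7, 12.74, -10.29]. Sign changes = RHP roots = 3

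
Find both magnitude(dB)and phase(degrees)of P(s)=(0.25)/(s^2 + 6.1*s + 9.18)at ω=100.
Substitute s = j*100: P(j100) = -2.493e-05 - 1.52213e-06j.
|P| = 20*log₁₀(sqrt(Re²+Im²)) = -92.05 dB.
∠P = atan2(Im, Re) = -176.51°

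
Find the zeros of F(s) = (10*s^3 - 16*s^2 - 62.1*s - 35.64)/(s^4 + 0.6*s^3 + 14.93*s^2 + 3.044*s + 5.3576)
Set numerator = 0: 10*s^3 - 16*s^2 - 62.1*s - 35.64 = 10*(s + 0.9)(s + 1.1)(s - 3.6) = 0 → Zeros: -0.9, -1.1, 3.6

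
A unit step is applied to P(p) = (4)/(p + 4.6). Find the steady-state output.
FVT: lim_{t→∞} y(t) = lim_{p→0} p*Y(p) where Y(p) = P(p)/p.
= lim_{p→0} P(p) = P(0) = num(0)/den(0) = 4/4.6 = 0.8696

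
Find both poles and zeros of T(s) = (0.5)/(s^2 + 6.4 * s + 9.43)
Set denominator = 0: s^2 + 6.4*s + 9.43 = (s + 4.1)(s + 2.3) = 0 → Poles: -2.3, -4.1
Numerator is a nonzero constant (0.5) → Zeros: none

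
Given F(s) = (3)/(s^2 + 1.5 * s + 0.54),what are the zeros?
Numerator is a nonzero constant (3) → Zeros: none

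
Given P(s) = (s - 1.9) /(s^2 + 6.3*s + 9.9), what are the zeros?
Set numerator = 0: s - 1.9 = 0 → Zeros: 1.9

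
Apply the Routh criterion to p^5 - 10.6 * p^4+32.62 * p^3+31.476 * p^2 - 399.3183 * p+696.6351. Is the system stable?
Routh array:
p^5: [1, 32.62, -399.3183]; p^4: [-10.6, 31.476, 696.6351]; p^3: [35.5894, -333.598]; p^2: [-67.8832, 696.6351]; p^1: [31.6299]; p^0: [696.6351]
First column: [1, -10.6, 35.5894, -67.8832, 31.6299, 696.6351]. Sign changes = 4.
No, unstable (4 RHP root(s))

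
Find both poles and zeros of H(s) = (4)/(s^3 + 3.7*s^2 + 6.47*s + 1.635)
Set denominator = 0: s^3 + 3.7*s^2 + 6.47*s + 1.635 = (s + 0.3)(s^2 + 3.4*s + 5.45) = 0 → Poles: -0.3, -1.7 + 1.6j, -1.7 - 1.6j
Numerator is a nonzero constant (4) → Zeros: none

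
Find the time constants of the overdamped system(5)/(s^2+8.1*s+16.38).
Overdamped: real poles at -3.9, -4.2. τ = -1/pole → τ₁ = 0.2564, τ₂ = 0.2381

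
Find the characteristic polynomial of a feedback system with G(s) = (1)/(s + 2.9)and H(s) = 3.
Characteristic poly = G_den * H_den + G_num * H_num = (s + 2.9) + (3) = s + 5.9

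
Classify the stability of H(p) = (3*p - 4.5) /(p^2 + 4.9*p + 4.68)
Denominator: p^2 + 4.9*p + 4.68 = (p + 3.6)(p + 1.3). Poles: -1.3, -3.6. Stable (all poles in LHP)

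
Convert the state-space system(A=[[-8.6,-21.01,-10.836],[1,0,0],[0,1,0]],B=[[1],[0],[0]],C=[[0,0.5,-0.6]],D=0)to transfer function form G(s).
G(s) = C(sI - A)⁻¹B + D.
Characteristic polynomial det(sI - A) = s^3 + 8.6*s^2 + 21.01*s + 10.836.
Numerator from C·adj(sI-A)·B + D·det(sI-A) = 0.5*s - 0.6.
G(s) = (0.5*s - 0.6)/(s^3 + 8.6*s^2 + 21.01*s + 10.836)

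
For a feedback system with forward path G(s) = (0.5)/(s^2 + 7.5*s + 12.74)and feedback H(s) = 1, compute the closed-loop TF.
Closed-loop T = G/(1+GH).
Numerator: G_num * H_den = 0.5.
Denominator: G_den * H_den + G_num * H_num = (s^2 + 7.5*s + 12.74) + (0.5) = s^2 + 7.5*s + 13.24.
T(s) = (0.5)/(s^2 + 7.5*s + 13.24)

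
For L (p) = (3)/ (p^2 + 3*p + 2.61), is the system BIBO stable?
Denominator: p^2 + 3*p + 2.61. Poles: -1.5 + 0.6j, -1.5 - 0.6j. All Re(p)<0: Yes (stable)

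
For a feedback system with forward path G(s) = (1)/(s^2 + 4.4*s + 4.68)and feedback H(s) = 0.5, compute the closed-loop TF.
Closed-loop T = G/(1+GH).
Numerator: G_num * H_den = 1.
Denominator: G_den * H_den + G_num * H_num = (s^2 + 4.4*s + 4.68) + (0.5) = s^2 + 4.4*s + 5.18.
T(s) = (1)/(s^2 + 4.4*s + 5.18)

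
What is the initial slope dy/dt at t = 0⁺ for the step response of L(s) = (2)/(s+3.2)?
IVT: y'(0⁺) = lim_{s→∞} s²·Y(s) = lim_{s→∞} s·L(s).
deg(num) = 0, deg(den) = 1, relative degree = 1, so s·L(s) → (leading num)/(leading den) = 2/1 = 2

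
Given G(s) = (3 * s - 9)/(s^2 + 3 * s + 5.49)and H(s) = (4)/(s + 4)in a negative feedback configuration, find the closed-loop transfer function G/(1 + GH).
Closed-loop T = G/(1+GH).
Numerator: G_num * H_den = 3*s^2 + 3*s - 36.
Denominator: G_den * H_den + G_num * H_num = (s^3 + 7*s^2 + 17.49*s + 21.96) + (12*s - 36) = s^3 + 7*s^2 + 29.49*s - 14.04.
T(s) = (3*s^2 + 3*s - 36)/(s^3 + 7*s^2 + 29.49*s - 14.04)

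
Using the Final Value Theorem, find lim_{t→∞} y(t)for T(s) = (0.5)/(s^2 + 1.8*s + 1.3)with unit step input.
FVT: lim_{t→∞} y(t) = lim_{s→0} s*Y(s) where Y(s) = T(s)/s.
= lim_{s→0} T(s) = T(0) = num(0)/den(0) = 0.5/1.3 = 0.3846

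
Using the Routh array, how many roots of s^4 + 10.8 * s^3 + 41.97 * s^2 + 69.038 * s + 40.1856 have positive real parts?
Routh array:
s^4: [1, 41.97, 40.1856]; s^3: [10.8, 69.038]; s^2: [35.5776, 40.1856]; s^1: [56.8392]; s^0: [40.1856]
First column: [1, 10.8, 35.5776, 56.8392, 40.1856]. Sign changes = RHP roots = 0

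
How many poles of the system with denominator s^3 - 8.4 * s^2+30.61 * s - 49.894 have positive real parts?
s^3 - 8.4*s^2 + 30.61*s - 49.894 = (s - 3.8)(s^2 - 4.6*s + 13.13). Poles: 2.3 + 2.8j, 2.3 - 2.8j, 3.8. RHP poles (Re>0): 3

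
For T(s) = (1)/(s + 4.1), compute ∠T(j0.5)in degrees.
Substitute s = j*0.5: T(j0.5) = 0.240328 - 0.0293083j.
∠T(j0.5) = atan2(Im, Re) = atan2(-0.0293083, 0.240328) = -6.95°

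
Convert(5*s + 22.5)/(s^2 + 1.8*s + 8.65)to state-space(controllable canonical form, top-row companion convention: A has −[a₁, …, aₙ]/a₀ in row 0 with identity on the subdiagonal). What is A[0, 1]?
Reachable canonical form for den = s^2 + 1.8*s + 8.65: top row of A = -[a₁,a₂,...,aₙ]/a₀, ones on the subdiagonal, zeros elsewhere.
A = [[-1.8, -8.65], [1, 0]].
A[0,1] = -8.65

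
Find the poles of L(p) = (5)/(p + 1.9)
Set denominator = 0: p + 1.9 = 0 → Poles: -1.9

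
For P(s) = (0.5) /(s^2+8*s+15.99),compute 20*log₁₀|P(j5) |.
Substitute s = j*5: P(j5) = -0.00267967 - 0.0118964j.
|P(j5)| = sqrt(Re² + Im²) = 0.01219.
20*log₁₀(0.01219) = -38.28 dB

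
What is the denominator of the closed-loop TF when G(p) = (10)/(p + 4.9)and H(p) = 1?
Characteristic poly = G_den * H_den + G_num * H_num = (p + 4.9) + (10) = p + 14.9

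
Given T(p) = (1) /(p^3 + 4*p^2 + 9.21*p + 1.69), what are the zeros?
Numerator is a nonzero constant (1) → Zeros: none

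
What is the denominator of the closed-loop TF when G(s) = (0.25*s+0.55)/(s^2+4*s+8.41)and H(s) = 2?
Characteristic poly = G_den * H_den + G_num * H_num = (s^2 + 4*s + 8.41) + (0.5*s + 1.1) = s^2 + 4.5*s + 9.51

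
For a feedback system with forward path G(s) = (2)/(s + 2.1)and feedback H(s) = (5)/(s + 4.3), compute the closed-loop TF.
Closed-loop T = G/(1+GH).
Numerator: G_num * H_den = 2*s + 8.6.
Denominator: G_den * H_den + G_num * H_num = (s^2 + 6.4*s + 9.03) + (10) = s^2 + 6.4*s + 19.03.
T(s) = (2*s + 8.6)/(s^2 + 6.4*s + 19.03)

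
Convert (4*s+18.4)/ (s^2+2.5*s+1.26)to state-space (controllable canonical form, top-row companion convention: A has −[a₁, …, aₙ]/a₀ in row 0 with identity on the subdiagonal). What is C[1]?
Reachable canonical form: C = numerator coefficients (right-aligned, zero-padded to length n).
num = 4*s + 18.4, C = [[4, 18.4]].
C[1] = 18.4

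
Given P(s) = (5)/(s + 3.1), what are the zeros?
Numerator is a nonzero constant (5) → Zeros: none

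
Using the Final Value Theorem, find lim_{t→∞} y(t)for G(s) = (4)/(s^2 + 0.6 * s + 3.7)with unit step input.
FVT: lim_{t→∞} y(t) = lim_{s→0} s*Y(s) where Y(s) = G(s)/s.
= lim_{s→0} G(s) = G(0) = num(0)/den(0) = 4/3.7 = 1.081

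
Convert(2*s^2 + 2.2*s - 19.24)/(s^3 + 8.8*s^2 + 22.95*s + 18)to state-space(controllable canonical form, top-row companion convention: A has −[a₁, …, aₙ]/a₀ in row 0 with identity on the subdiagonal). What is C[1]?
Reachable canonical form: C = numerator coefficients (right-aligned, zero-padded to length n).
num = 2*s^2 + 2.2*s - 19.24, C = [[2, 2.2, -19.24]].
C[1] = 2.2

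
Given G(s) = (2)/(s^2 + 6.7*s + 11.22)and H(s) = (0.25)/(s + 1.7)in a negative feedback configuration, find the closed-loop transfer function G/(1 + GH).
Closed-loop T = G/(1+GH).
Numerator: G_num * H_den = 2*s + 3.4.
Denominator: G_den * H_den + G_num * H_num = (s^3 + 8.4*s^2 + 22.61*s + 19.074) + (0.5) = s^3 + 8.4*s^2 + 22.61*s + 19.574.
T(s) = (2*s + 3.4)/(s^3 + 8.4*s^2 + 22.61*s + 19.574)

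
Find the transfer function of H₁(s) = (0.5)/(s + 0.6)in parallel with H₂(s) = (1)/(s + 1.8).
Parallel: H = H₁ + H₂ = (n₁·d₂ + n₂·d₁)/(d₁·d₂).
n₁·d₂ = 0.5*s + 0.9. n₂·d₁ = s + 0.6. Sum = 1.5*s + 1.5. d₁·d₂ = s^2 + 2.4*s + 1.08.
H(s) = (1.5*s + 1.5)/(s^2 + 2.4*s + 1.08)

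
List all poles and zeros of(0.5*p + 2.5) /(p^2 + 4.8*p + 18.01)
Set denominator = 0: p^2 + 4.8*p + 18.01 = 0 → Poles: -2.4 + 3.5j, -2.4 - 3.5j
Set numerator = 0: 0.5*p + 2.5 = 0 → Zeros: -5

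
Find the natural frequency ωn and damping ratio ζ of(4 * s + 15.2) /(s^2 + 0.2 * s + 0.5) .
Underdamped: complex pole -0.1 + 0.7j. ωn = |pole| = 0.7071, ζ = -Re(pole)/ωn = 0.1414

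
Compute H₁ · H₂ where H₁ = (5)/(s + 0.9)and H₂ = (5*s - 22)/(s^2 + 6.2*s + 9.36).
Series: H = H₁ · H₂ = (n₁·n₂)/(d₁·d₂).
Num: n₁·n₂ = 25*s - 110. Den: d₁·d₂ = s^3 + 7.1*s^2 + 14.94*s + 8.424.
H(s) = (25*s - 110)/(s^3 + 7.1*s^2 + 14.94*s + 8.424)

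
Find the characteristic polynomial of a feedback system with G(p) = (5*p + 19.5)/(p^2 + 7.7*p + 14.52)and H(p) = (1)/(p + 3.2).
Characteristic poly = G_den * H_den + G_num * H_num = (p^3 + 10.9*p^2 + 39.16*p + 46.464) + (5*p + 19.5) = p^3 + 10.9*p^2 + 44.16*p + 65.964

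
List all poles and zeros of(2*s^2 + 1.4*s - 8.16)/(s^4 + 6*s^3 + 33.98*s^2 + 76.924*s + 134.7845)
Set denominator = 0: s^4 + 6*s^3 + 33.98*s^2 + 76.924*s + 134.7845 = (s^2 + 3.2*s + 7.85)(s^2 + 2.8*s + 17.17) = 0 → Poles: -1.4 + 3.9j, -1.4 - 3.9j, -1.6 + 2.3j, -1.6 - 2.3j
Set numerator = 0: 2*s^2 + 1.4*s - 8.16 = 2*(s - 1.7)(s + 2.4) = 0 → Zeros: -2.4, 1.7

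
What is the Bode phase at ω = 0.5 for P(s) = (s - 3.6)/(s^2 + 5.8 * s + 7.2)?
Substitute s = j*0.5: P(j0.5) = -0.415605 + 0.24536j.
∠P(j0.5) = atan2(Im, Re) = atan2(0.24536, -0.415605) = 149.44°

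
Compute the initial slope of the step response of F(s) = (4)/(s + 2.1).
IVT: y'(0⁺) = lim_{s→∞} s²·Y(s) = lim_{s→∞} s·F(s).
deg(num) = 0, deg(den) = 1, relative degree = 1, so s·F(s) → (leading num)/(leading den) = 4/1 = 4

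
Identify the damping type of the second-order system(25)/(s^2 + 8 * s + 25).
Standard form: ωn²/(s²+2ζωn·s+ωn²) gives ωn=5, ζ=0.8.
Underdamped (ζ = 0.8 < 1)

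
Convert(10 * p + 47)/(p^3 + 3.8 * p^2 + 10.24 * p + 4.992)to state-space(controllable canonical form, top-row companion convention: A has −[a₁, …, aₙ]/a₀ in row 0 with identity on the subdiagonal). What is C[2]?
Reachable canonical form: C = numerator coefficients (right-aligned, zero-padded to length n).
num = 10*p + 47, C = [[0, 10, 47]].
C[2] = 47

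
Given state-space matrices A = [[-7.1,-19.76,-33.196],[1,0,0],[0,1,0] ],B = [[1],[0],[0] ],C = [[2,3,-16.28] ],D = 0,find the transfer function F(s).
F(s) = C(sI - A)⁻¹B + D.
Characteristic polynomial det(sI - A) = s^3 + 7.1*s^2 + 19.76*s + 33.196.
Numerator from C·adj(sI-A)·B + D·det(sI-A) = 2*s^2 + 3*s - 16.28.
F(s) = (2*s^2 + 3*s - 16.28)/(s^3 + 7.1*s^2 + 19.76*s + 33.196)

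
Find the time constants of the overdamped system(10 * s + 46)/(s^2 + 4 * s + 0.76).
Overdamped: real poles at -0.2, -3.8. τ = -1/pole → τ₁ = 5, τ₂ = 0.2632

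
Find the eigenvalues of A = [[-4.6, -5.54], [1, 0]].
Eigenvalues solve det(λI - A) = 0.
Characteristic polynomial: λ^2 + 4.6*λ + 5.54 = 0.
Roots: -2.3 + 0.5j, -2.3 - 0.5j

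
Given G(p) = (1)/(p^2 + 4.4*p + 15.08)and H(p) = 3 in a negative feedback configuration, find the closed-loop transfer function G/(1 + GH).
Closed-loop T = G/(1+GH).
Numerator: G_num * H_den = 1.
Denominator: G_den * H_den + G_num * H_num = (p^2 + 4.4*p + 15.08) + (3) = p^2 + 4.4*p + 18.08.
T(p) = (1)/(p^2 + 4.4*p + 18.08)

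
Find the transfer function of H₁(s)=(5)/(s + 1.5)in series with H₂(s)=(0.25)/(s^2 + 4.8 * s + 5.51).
Series: H = H₁ · H₂ = (n₁·n₂)/(d₁·d₂).
Num: n₁·n₂ = 1.25. Den: d₁·d₂ = s^3 + 6.3*s^2 + 12.71*s + 8.265.
H(s) = (1.25)/(s^3 + 6.3*s^2 + 12.71*s + 8.265)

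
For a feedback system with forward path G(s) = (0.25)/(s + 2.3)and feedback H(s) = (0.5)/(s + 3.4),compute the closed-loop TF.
Closed-loop T = G/(1+GH).
Numerator: G_num * H_den = 0.25*s + 0.85.
Denominator: G_den * H_den + G_num * H_num = (s^2 + 5.7*s + 7.82) + (0.125) = s^2 + 5.7*s + 7.945.
T(s) = (0.25*s + 0.85)/(s^2 + 5.7*s + 7.945)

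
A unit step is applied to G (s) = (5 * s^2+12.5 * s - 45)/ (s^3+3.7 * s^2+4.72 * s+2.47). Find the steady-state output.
FVT: lim_{t→∞} y(t) = lim_{s→0} s*Y(s) where Y(s) = G(s)/s.
= lim_{s→0} G(s) = G(0) = num(0)/den(0) = -45/2.47 = -18.22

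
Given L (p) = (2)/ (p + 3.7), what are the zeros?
Numerator is a nonzero constant (2) → Zeros: none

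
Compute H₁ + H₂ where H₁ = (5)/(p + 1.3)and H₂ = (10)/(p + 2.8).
Parallel: H = H₁ + H₂ = (n₁·d₂ + n₂·d₁)/(d₁·d₂).
n₁·d₂ = 5*p + 14. n₂·d₁ = 10*p + 13. Sum = 15*p + 27. d₁·d₂ = p^2 + 4.1*p + 3.64.
H(p) = (15*p + 27)/(p^2 + 4.1*p + 3.64)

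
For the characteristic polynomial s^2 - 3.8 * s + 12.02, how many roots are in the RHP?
Poles: 1.9 + 2.9j, 1.9 - 2.9j. RHP poles (Re>0): 2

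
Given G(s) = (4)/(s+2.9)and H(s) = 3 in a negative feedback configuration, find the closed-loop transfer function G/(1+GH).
Closed-loop T = G/(1+GH).
Numerator: G_num * H_den = 4.
Denominator: G_den * H_den + G_num * H_num = (s + 2.9) + (12) = s + 14.9.
T(s) = (4)/(s + 14.9)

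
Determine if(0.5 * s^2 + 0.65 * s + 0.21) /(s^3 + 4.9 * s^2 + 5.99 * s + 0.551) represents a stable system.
Denominator: s^3 + 4.9*s^2 + 5.99*s + 0.551 = (s + 2.9)(s + 1.9)(s + 0.1). Poles: -0.1, -1.9, -2.9. All Re(p)<0: Yes (stable)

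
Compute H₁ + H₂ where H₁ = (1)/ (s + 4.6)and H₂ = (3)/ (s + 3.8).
Parallel: H = H₁ + H₂ = (n₁·d₂ + n₂·d₁)/(d₁·d₂).
n₁·d₂ = s + 3.8. n₂·d₁ = 3*s + 13.8. Sum = 4*s + 17.6. d₁·d₂ = s^2 + 8.4*s + 17.48.
H(s) = (4*s + 17.6)/(s^2 + 8.4*s + 17.48)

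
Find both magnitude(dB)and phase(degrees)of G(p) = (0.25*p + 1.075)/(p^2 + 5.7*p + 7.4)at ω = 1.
Substitute p = j*1: G(j1) = 0.11307 - 0.0616406j.
|G| = 20*log₁₀(sqrt(Re²+Im²)) = -17.80 dB.
∠G = atan2(Im, Re) = -28.60°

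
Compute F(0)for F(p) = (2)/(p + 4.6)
DC gain = F(0) = num(0)/den(0) = 2/4.6 = 0.4348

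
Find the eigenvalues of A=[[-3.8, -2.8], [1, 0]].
Eigenvalues solve det(λI - A) = 0.
Characteristic polynomial: λ^2 + 3.8*λ + 2.8 = 0.
Factor: (λ + 1)(λ + 2.8) = 0.
Roots: -1, -2.8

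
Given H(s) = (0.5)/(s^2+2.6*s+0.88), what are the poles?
Set denominator = 0: s^2 + 2.6*s + 0.88 = (s + 2.2)(s + 0.4) = 0 → Poles: -0.4, -2.2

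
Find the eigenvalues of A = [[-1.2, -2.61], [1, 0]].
Eigenvalues solve det(λI - A) = 0.
Characteristic polynomial: λ^2 + 1.2*λ + 2.61 = 0.
Roots: -0.6 + 1.5j, -0.6 - 1.5j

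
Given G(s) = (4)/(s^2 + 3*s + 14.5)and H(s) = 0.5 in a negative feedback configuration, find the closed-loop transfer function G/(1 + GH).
Closed-loop T = G/(1+GH).
Numerator: G_num * H_den = 4.
Denominator: G_den * H_den + G_num * H_num = (s^2 + 3*s + 14.5) + (2) = s^2 + 3*s + 16.5.
T(s) = (4)/(s^2 + 3*s + 16.5)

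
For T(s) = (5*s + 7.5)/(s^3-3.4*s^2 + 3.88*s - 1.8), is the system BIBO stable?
Denominator: s^3 - 3.4*s^2 + 3.88*s - 1.8 = (s - 1.8)(s^2 - 1.6*s + 1). Poles: 0.8 + 0.6j, 0.8 - 0.6j, 1.8. All Re(p)<0: No (unstable)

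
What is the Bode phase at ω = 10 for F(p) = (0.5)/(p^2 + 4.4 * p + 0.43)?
Substitute p = j*10: F(j10) = -0.0042012 - 0.00185651j.
∠F(j10) = atan2(Im, Re) = atan2(-0.00185651, -0.0042012) = -156.16°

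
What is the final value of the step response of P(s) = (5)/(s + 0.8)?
FVT: lim_{t→∞} y(t) = lim_{s→0} s*Y(s) where Y(s) = P(s)/s.
= lim_{s→0} P(s) = P(0) = num(0)/den(0) = 5/0.8 = 6.25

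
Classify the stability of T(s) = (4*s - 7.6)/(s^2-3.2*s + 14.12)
Denominator: s^2 - 3.2*s + 14.12. Poles: 1.6 + 3.4j, 1.6 - 3.4j. Unstable (2 pole(s) in RHP)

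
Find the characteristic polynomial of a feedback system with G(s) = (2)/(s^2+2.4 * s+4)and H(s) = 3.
Characteristic poly = G_den * H_den + G_num * H_num = (s^2 + 2.4*s + 4) + (6) = s^2 + 2.4*s + 10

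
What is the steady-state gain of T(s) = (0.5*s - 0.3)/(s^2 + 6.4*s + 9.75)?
DC gain = T(0) = num(0)/den(0) = -0.3/9.75 = -0.03077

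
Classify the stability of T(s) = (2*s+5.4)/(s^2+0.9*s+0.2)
Denominator: s^2 + 0.9*s + 0.2 = (s + 0.5)(s + 0.4). Poles: -0.4, -0.5. Stable (all poles in LHP)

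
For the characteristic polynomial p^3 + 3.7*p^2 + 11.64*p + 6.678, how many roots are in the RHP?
p^3 + 3.7*p^2 + 11.64*p + 6.678 = (p + 0.7)(p^2 + 3*p + 9.54). Poles: -0.7, -1.5 + 2.7j, -1.5 - 2.7j. RHP poles (Re>0): 0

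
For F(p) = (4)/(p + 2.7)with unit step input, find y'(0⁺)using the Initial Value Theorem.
IVT: y'(0⁺) = lim_{p→∞} p²·Y(p) = lim_{p→∞} p·F(p).
deg(num) = 0, deg(den) = 1, relative degree = 1, so p·F(p) → (leading num)/(leading den) = 4/1 = 4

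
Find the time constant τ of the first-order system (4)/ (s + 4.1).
First-order system: τ = -1/pole. Pole = -4.1. τ = -1/(-4.1) = 0.2439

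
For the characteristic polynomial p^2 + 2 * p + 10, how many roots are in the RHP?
Poles: -1 + 3j, -1 - 3j. RHP poles (Re>0): 0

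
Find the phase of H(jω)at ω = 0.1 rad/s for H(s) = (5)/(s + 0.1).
Substitute s = j*0.1: H(j0.1) = 25 - 25j.
∠H(j0.1) = atan2(Im, Re) = atan2(-25, 25) = -45.00°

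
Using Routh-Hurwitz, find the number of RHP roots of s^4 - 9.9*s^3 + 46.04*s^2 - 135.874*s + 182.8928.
Routh array:
s^4: [1, 46.04, 182.8928]; s^3: [-9.9, -135.874]; s^2: [32.3154, 182.8928]; s^1: [-79.8437]; s^0: [182.8928]
First column: [1, -9.9, 32.3154, -79.8437, 182.8928]. Sign changes = RHP roots = 4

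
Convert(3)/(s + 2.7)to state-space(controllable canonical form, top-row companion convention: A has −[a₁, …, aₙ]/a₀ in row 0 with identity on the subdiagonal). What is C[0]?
Reachable canonical form: C = numerator coefficients (right-aligned, zero-padded to length n).
num = 3, C = [[3]].
C[0] = 3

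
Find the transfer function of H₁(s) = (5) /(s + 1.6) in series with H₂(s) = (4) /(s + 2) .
Series: H = H₁ · H₂ = (n₁·n₂)/(d₁·d₂).
Num: n₁·n₂ = 20. Den: d₁·d₂ = s^2 + 3.6*s + 3.2.
H(s) = (20)/(s^2 + 3.6*s + 3.2)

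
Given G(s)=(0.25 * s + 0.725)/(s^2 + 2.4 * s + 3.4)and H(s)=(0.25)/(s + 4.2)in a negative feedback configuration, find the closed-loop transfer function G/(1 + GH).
Closed-loop T = G/(1+GH).
Numerator: G_num * H_den = 0.25*s^2 + 1.775*s + 3.045.
Denominator: G_den * H_den + G_num * H_num = (s^3 + 6.6*s^2 + 13.48*s + 14.28) + (0.0625*s + 0.18125) = s^3 + 6.6*s^2 + 13.5425*s + 14.46125.
T(s) = (0.25*s^2 + 1.775*s + 3.045)/(s^3 + 6.6*s^2 + 13.5425*s + 14.46125)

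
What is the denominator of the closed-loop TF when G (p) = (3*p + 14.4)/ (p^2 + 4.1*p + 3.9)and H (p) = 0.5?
Characteristic poly = G_den * H_den + G_num * H_num = (p^2 + 4.1*p + 3.9) + (1.5*p + 7.2) = p^2 + 5.6*p + 11.1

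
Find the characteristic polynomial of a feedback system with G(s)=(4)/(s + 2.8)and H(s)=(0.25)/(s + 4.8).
Characteristic poly = G_den * H_den + G_num * H_num = (s^2 + 7.6*s + 13.44) + (1) = s^2 + 7.6*s + 14.44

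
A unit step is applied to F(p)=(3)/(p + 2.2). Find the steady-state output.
FVT: lim_{t→∞} y(t) = lim_{p→0} p*Y(p) where Y(p) = F(p)/p.
= lim_{p→0} F(p) = F(0) = num(0)/den(0) = 3/2.2 = 1.364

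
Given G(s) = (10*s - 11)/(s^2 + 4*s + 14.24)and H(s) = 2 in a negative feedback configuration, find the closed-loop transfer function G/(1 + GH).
Closed-loop T = G/(1+GH).
Numerator: G_num * H_den = 10*s - 11.
Denominator: G_den * H_den + G_num * H_num = (s^2 + 4*s + 14.24) + (20*s - 22) = s^2 + 24*s - 7.76.
T(s) = (10*s - 11)/(s^2 + 24*s - 7.76)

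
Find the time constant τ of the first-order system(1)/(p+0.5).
First-order system: τ = -1/pole. Pole = -0.5. τ = -1/(-0.5) = 2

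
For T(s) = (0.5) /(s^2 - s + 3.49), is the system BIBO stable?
Denominator: s^2 - s + 3.49. Poles: 0.5 + 1.8j, 0.5 - 1.8j. All Re(p)<0: No (unstable)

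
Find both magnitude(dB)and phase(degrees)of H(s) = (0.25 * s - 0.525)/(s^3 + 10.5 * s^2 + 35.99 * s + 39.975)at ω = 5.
Substitute s = j*5: H(j5) = 0.0035311 - 0.00474538j.
|H| = 20*log₁₀(sqrt(Re²+Im²)) = -44.56 dB.
∠H = atan2(Im, Re) = -53.35°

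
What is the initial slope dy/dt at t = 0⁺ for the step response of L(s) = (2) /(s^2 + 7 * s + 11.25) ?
IVT: y'(0⁺) = lim_{s→∞} s²·Y(s) = lim_{s→∞} s·L(s).
deg(num) = 0, deg(den) = 2, relative degree = 2 ≥ 2, so s·L(s) → 0. Initial slope = 0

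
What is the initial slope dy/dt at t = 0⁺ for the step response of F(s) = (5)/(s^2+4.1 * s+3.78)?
IVT: y'(0⁺) = lim_{s→∞} s²·Y(s) = lim_{s→∞} s·F(s).
deg(num) = 0, deg(den) = 2, relative degree = 2 ≥ 2, so s·F(s) → 0. Initial slope = 0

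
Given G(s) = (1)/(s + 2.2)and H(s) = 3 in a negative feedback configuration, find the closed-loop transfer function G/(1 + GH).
Closed-loop T = G/(1+GH).
Numerator: G_num * H_den = 1.
Denominator: G_den * H_den + G_num * H_num = (s + 2.2) + (3) = s + 5.2.
T(s) = (1)/(s + 5.2)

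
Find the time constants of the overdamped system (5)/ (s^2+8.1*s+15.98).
Overdamped: real poles at -3.4, -4.7. τ = -1/pole → τ₁ = 0.2941, τ₂ = 0.2128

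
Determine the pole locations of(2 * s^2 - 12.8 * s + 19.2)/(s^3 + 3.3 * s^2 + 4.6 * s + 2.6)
Set denominator = 0: s^3 + 3.3*s^2 + 4.6*s + 2.6 = (s + 1.3)(s^2 + 2*s + 2) = 0 → Poles: -1 + 1j, -1 - 1j, -1.3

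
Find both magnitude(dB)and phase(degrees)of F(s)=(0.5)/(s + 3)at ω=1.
Substitute s = j*1: F(j1) = 0.15 - 0.05j.
|F| = 20*log₁₀(sqrt(Re²+Im²)) = -16.02 dB.
∠F = atan2(Im, Re) = -18.43°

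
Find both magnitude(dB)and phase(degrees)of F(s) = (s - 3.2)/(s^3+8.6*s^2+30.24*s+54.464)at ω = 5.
Substitute s = j*5: F(j5) = 0.0243673 - 0.0271688j.
|F| = 20*log₁₀(sqrt(Re²+Im²)) = -28.76 dB.
∠F = atan2(Im, Re) = -48.11°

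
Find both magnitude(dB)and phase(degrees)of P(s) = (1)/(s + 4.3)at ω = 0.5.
Substitute s = j*0.5: P(j0.5) = 0.229456 - 0.0266809j.
|P| = 20*log₁₀(sqrt(Re²+Im²)) = -12.73 dB.
∠P = atan2(Im, Re) = -6.63°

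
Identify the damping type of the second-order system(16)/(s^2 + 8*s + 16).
Standard form: ωn²/(s²+2ζωn·s+ωn²) gives ωn=4, ζ=1.
Critically damped (ζ = 1)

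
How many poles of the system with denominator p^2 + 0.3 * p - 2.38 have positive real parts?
p^2 + 0.3*p - 2.38 = (p - 1.4)(p + 1.7). Poles: -1.7, 1.4. RHP poles (Re>0): 1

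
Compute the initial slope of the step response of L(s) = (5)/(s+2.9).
IVT: y'(0⁺) = lim_{s→∞} s²·Y(s) = lim_{s→∞} s·L(s).
deg(num) = 0, deg(den) = 1, relative degree = 1, so s·L(s) → (leading num)/(leading den) = 5/1 = 5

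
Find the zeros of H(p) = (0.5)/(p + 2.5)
Numerator is a nonzero constant (0.5) → Zeros: none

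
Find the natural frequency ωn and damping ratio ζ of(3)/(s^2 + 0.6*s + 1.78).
Underdamped: complex pole -0.3 + 1.3j. ωn = |pole| = 1.334, ζ = -Re(pole)/ωn = 0.2249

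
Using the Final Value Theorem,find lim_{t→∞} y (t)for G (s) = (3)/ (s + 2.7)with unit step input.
FVT: lim_{t→∞} y(t) = lim_{s→0} s*Y(s) where Y(s) = G(s)/s.
= lim_{s→0} G(s) = G(0) = num(0)/den(0) = 3/2.7 = 1.111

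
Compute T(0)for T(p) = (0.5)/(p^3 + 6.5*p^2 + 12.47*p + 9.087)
DC gain = T(0) = num(0)/den(0) = 0.5/9.087 = 0.05502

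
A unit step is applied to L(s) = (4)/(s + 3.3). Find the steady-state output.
FVT: lim_{t→∞} y(t) = lim_{s→0} s*Y(s) where Y(s) = L(s)/s.
= lim_{s→0} L(s) = L(0) = num(0)/den(0) = 4/3.3 = 1.212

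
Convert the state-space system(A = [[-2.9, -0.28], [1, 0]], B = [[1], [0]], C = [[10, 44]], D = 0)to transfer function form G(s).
G(s) = C(sI - A)⁻¹B + D.
Characteristic polynomial det(sI - A) = s^2 + 2.9*s + 0.28.
Numerator from C·adj(sI-A)·B + D·det(sI-A) = 10*s + 44.
G(s) = (10*s + 44)/(s^2 + 2.9*s + 0.28)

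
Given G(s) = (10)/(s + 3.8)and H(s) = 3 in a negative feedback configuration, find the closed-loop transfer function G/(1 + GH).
Closed-loop T = G/(1+GH).
Numerator: G_num * H_den = 10.
Denominator: G_den * H_den + G_num * H_num = (s + 3.8) + (30) = s + 33.8.
T(s) = (10)/(s + 33.8)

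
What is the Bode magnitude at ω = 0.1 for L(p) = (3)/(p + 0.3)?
Substitute p = j*0.1: L(j0.1) = 9 - 3j.
|L(j0.1)| = sqrt(Re² + Im²) = 9.487.
20*log₁₀(9.487) = 19.54 dB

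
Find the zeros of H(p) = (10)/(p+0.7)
Numerator is a nonzero constant (10) → Zeros: none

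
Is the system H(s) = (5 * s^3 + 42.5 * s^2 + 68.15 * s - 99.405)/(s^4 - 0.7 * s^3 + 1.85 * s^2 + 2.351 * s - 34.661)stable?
Denominator: s^4 - 0.7*s^3 + 1.85*s^2 + 2.351*s - 34.661 = (s - 2.3)(s + 2.2)(s^2 - 0.6*s + 6.85). Poles: -2.2, 0.3 + 2.6j, 0.3 - 2.6j, 2.3. All Re(p)<0: No (unstable)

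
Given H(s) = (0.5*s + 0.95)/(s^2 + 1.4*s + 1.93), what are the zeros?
Set numerator = 0: 0.5*s + 0.95 = 0 → Zeros: -1.9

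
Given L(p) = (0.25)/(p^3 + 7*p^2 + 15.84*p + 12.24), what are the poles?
Set denominator = 0: p^3 + 7*p^2 + 15.84*p + 12.24 = (p + 3.4)(p^2 + 3.6*p + 3.6) = 0 → Poles: -1.8 + 0.6j, -1.8 - 0.6j, -3.4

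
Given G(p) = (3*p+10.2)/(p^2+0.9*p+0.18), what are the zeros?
Set numerator = 0: 3*p + 10.2 = 0 → Zeros: -3.4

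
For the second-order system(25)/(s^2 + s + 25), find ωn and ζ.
Standard form: ωn²/(s²+2ζωn·s+ωn²).
const=25=ωn² → ωn=5, s coeff=1=2ζωn → ζ=0.1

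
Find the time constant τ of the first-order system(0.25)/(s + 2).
First-order system: τ = -1/pole. Pole = -2. τ = -1/(-2) = 0.5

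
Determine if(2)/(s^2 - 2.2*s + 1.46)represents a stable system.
Denominator: s^2 - 2.2*s + 1.46. Poles: 1.1 + 0.5j, 1.1 - 0.5j. All Re(p)<0: No (unstable)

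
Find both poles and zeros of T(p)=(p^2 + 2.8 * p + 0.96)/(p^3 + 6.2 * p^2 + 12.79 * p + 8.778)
Set denominator = 0: p^3 + 6.2*p^2 + 12.79*p + 8.778 = (p + 2.2)(p + 2.1)(p + 1.9) = 0 → Poles: -1.9, -2.1, -2.2
Set numerator = 0: p^2 + 2.8*p + 0.96 = (p + 2.4)(p + 0.4) = 0 → Zeros: -0.4, -2.4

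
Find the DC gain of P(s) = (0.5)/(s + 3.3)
DC gain = P(0) = num(0)/den(0) = 0.5/3.3 = 0.1515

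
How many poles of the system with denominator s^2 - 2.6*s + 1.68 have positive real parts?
s^2 - 2.6*s + 1.68 = (s - 1.4)(s - 1.2). Poles: 1.2, 1.4. RHP poles (Re>0): 2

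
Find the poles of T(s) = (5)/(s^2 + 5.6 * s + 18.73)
Set denominator = 0: s^2 + 5.6*s + 18.73 = 0 → Poles: -2.8 + 3.3j, -2.8 - 3.3j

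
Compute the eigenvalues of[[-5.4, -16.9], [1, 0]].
Eigenvalues solve det(λI - A) = 0.
Characteristic polynomial: λ^2 + 5.4*λ + 16.9 = 0.
Roots: -2.7 + 3.1j, -2.7 - 3.1j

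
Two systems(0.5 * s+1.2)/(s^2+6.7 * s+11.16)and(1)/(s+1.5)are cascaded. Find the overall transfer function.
Series: H = H₁ · H₂ = (n₁·n₂)/(d₁·d₂).
Num: n₁·n₂ = 0.5*s + 1.2. Den: d₁·d₂ = s^3 + 8.2*s^2 + 21.21*s + 16.74.
H(s) = (0.5*s + 1.2)/(s^3 + 8.2*s^2 + 21.21*s + 16.74)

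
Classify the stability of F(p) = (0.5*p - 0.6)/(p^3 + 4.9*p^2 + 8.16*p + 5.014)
Denominator: p^3 + 4.9*p^2 + 8.16*p + 5.014 = (p + 2.3)(p^2 + 2.6*p + 2.18). Poles: -1.3 + 0.7j, -1.3 - 0.7j, -2.3. Stable (all poles in LHP)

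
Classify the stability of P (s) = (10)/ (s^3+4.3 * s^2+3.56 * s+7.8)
Denominator: s^3 + 4.3*s^2 + 3.56*s + 7.8 = (s + 3.9)(s^2 + 0.4*s + 2). Poles: -0.2 + 1.4j, -0.2 - 1.4j, -3.9. Stable (all poles in LHP)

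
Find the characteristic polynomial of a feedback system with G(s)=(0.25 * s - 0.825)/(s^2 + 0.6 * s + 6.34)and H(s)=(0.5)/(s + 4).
Characteristic poly = G_den * H_den + G_num * H_num = (s^3 + 4.6*s^2 + 8.74*s + 25.36) + (0.125*s - 0.4125) = s^3 + 4.6*s^2 + 8.865*s + 24.9475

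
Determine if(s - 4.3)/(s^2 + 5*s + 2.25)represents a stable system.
Denominator: s^2 + 5*s + 2.25 = (s + 0.5)(s + 4.5). Poles: -0.5, -4.5. All Re(p)<0: Yes (stable)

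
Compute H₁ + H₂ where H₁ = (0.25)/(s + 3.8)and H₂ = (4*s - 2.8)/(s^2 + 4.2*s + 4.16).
Parallel: H = H₁ + H₂ = (n₁·d₂ + n₂·d₁)/(d₁·d₂).
n₁·d₂ = 0.25*s^2 + 1.05*s + 1.04. n₂·d₁ = 4*s^2 + 12.4*s - 10.64. Sum = 4.25*s^2 + 13.45*s - 9.6. d₁·d₂ = s^3 + 8*s^2 + 20.12*s + 15.808.
H(s) = (4.25*s^2 + 13.45*s - 9.6)/(s^3 + 8*s^2 + 20.12*s + 15.808)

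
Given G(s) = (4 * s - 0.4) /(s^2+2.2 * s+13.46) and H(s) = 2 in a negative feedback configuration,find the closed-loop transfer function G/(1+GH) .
Closed-loop T = G/(1+GH).
Numerator: G_num * H_den = 4*s - 0.4.
Denominator: G_den * H_den + G_num * H_num = (s^2 + 2.2*s + 13.46) + (8*s - 0.8) = s^2 + 10.2*s + 12.66.
T(s) = (4*s - 0.4)/(s^2 + 10.2*s + 12.66)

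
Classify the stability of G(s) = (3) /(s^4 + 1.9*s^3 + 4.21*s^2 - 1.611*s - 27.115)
Denominator: s^4 + 1.9*s^3 + 4.21*s^2 - 1.611*s - 27.115 = (s - 1.7)(s + 2.2)(s^2 + 1.4*s + 7.25). Poles: -0.7 + 2.6j, -0.7 - 2.6j, -2.2, 1.7. Unstable (1 pole(s) in RHP)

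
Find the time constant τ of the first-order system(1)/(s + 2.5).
First-order system: τ = -1/pole. Pole = -2.5. τ = -1/(-2.5) = 0.4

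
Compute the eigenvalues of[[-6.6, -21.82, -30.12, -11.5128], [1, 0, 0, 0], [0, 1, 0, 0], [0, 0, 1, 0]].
Eigenvalues solve det(λI - A) = 0.
Characteristic polynomial: λ^4 + 6.6*λ^3 + 21.82*λ^2 + 30.12*λ + 11.5128 = 0.
Factor: (λ + 0.6)(λ + 1.8)(λ^2 + 4.2*λ + 10.66) = 0.
Roots: -0.6, -1.8, -2.1 + 2.5j, -2.1 - 2.5j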